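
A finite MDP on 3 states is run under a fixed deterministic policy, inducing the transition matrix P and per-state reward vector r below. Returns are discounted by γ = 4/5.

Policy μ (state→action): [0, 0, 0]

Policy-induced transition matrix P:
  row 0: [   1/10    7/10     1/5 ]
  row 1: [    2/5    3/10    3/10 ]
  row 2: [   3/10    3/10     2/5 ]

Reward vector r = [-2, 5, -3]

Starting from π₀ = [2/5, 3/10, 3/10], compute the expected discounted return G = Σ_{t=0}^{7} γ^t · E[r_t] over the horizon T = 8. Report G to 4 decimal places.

t=0: π = [0.4000, 0.3000, 0.3000], E[r] = -0.2000, γ^t·E[r] = -0.200000, running G = -0.200000
t=1: π = [0.2500, 0.4600, 0.2900], E[r] = 0.9300, γ^t·E[r] = 0.744000, running G = 0.544000
t=2: π = [0.2960, 0.4000, 0.3040], E[r] = 0.4960, γ^t·E[r] = 0.317440, running G = 0.861440
t=3: π = [0.2808, 0.4184, 0.3008], E[r] = 0.6280, γ^t·E[r] = 0.321536, running G = 1.182976
t=4: π = [0.2857, 0.4123, 0.3020], E[r] = 0.5842, γ^t·E[r] = 0.239305, running G = 1.422281
t=5: π = [0.2841, 0.4143, 0.3016], E[r] = 0.5983, γ^t·E[r] = 0.196042, running G = 1.618322
t=6: π = [0.2846, 0.4136, 0.3018], E[r] = 0.5937, γ^t·E[r] = 0.155639, running G = 1.773961
t=7: π = [0.2844, 0.4138, 0.3017], E[r] = 0.5952, γ^t·E[r] = 0.124820, running G = 1.898781

G = 1.8988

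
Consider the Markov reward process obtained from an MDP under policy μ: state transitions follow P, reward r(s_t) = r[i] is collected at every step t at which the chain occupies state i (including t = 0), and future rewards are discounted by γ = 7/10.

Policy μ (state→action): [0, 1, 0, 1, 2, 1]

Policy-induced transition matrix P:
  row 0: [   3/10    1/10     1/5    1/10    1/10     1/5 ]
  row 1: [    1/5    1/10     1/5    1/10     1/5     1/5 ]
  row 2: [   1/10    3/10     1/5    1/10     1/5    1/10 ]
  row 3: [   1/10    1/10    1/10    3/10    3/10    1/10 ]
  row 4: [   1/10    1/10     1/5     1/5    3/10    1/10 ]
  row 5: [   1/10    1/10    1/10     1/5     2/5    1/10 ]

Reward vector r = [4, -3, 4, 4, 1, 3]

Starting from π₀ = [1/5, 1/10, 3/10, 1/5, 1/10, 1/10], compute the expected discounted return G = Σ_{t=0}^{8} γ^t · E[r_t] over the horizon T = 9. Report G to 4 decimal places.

t=0: π = [0.2000, 0.1000, 0.3000, 0.2000, 0.1000, 0.1000], E[r] = 2.9000, γ^t·E[r] = 2.900000, running G = 2.900000
t=1: π = [0.1500, 0.1600, 0.1700, 0.1600, 0.2300, 0.1300], E[r] = 2.0600, γ^t·E[r] = 1.442000, running G = 4.342000
t=2: π = [0.1460, 0.1340, 0.1710, 0.1680, 0.2500, 0.1310], E[r] = 2.1810, γ^t·E[r] = 1.068690, running G = 5.410690
t=3: π = [0.1426, 0.1342, 0.1701, 0.1717, 0.2534, 0.1280], E[r] = 2.1724, γ^t·E[r] = 0.745133, running G = 6.155823
t=4: π = [0.1419, 0.1340, 0.1700, 0.1725, 0.2539, 0.1277], E[r] = 2.1726, γ^t·E[r] = 0.521648, running G = 6.677472
t=5: π = [0.1418, 0.1340, 0.1700, 0.1726, 0.2540, 0.1276], E[r] = 2.1724, γ^t·E[r] = 0.365121, running G = 7.042593
t=6: π = [0.1418, 0.1340, 0.1700, 0.1727, 0.2540, 0.1276], E[r] = 2.1724, γ^t·E[r] = 0.255585, running G = 7.298178
t=7: π = [0.1418, 0.1340, 0.1700, 0.1727, 0.2540, 0.1276], E[r] = 2.1724, γ^t·E[r] = 0.178909, running G = 7.477087
t=8: π = [0.1417, 0.1340, 0.1700, 0.1727, 0.2540, 0.1276], E[r] = 2.1724, γ^t·E[r] = 0.125236, running G = 7.602323

G = 7.6023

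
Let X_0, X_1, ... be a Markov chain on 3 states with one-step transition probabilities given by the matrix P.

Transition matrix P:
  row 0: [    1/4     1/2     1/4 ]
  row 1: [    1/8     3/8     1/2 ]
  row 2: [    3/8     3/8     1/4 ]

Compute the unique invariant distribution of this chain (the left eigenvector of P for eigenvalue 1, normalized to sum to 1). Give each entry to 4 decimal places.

Balance equations π_j = Σ_i π_i·P[i][j]:
  π_0 = 1/4·π_0 + 1/8·π_1 + 3/8·π_2
  π_1 = 1/2·π_0 + 3/8·π_1 + 3/8·π_2
  normalize: π_0 + π_1 + π_2 = 1
Solving the linear system gives exactly π = [9/37, 15/37, 13/37].

π = [0.2432, 0.4054, 0.3514]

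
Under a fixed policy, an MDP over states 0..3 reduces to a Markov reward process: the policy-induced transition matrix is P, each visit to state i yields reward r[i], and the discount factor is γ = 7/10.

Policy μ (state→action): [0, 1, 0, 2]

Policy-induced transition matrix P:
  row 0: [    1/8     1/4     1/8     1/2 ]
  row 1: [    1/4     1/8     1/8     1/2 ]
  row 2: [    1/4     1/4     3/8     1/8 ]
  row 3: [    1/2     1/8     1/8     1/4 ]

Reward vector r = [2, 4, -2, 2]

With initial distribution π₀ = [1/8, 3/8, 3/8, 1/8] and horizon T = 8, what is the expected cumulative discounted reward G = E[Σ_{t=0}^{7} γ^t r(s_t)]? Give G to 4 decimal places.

t=0: π = [0.1250, 0.3750, 0.3750, 0.1250], E[r] = 1.2500, γ^t·E[r] = 1.250000, running G = 1.250000
t=1: π = [0.2656, 0.1875, 0.2188, 0.3281], E[r] = 1.5000, γ^t·E[r] = 1.050000, running G = 2.300000
t=2: π = [0.2988, 0.1855, 0.1797, 0.3359], E[r] = 1.6523, γ^t·E[r] = 0.809648, running G = 3.109648
t=3: π = [0.2966, 0.1848, 0.1699, 0.3486], E[r] = 1.6899, γ^t·E[r] = 0.579650, running G = 3.689298
t=4: π = [0.3001, 0.1833, 0.1675, 0.3491], E[r] = 1.6967, γ^t·E[r] = 0.407382, running G = 4.096680
t=5: π = [0.2998, 0.1834, 0.1669, 0.3499], E[r] = 1.6994, γ^t·E[r] = 0.285620, running G = 4.382300
t=6: π = [0.3000, 0.1833, 0.1667, 0.3499], E[r] = 1.6998, γ^t·E[r] = 0.199979, running G = 4.582278
t=7: π = [0.3000, 0.1833, 0.1667, 0.3500], E[r] = 1.7000, γ^t·E[r] = 0.139999, running G = 4.722278

G = 4.7223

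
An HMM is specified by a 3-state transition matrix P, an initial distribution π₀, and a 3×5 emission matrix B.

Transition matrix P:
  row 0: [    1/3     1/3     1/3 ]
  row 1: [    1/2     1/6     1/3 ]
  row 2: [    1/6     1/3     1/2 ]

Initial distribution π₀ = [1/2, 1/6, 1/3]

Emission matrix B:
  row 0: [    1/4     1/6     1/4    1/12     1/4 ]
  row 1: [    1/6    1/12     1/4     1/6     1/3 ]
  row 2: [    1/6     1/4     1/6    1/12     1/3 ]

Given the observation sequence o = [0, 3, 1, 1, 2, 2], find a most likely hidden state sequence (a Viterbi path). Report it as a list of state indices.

path = [0, 1, 2, 2, 1, 0]

t=0: δ = [1.250e-01, 2.778e-02, 5.556e-02]  (obs o_0=0)
t=1: δ = [3.472e-03, 6.944e-03, 3.472e-03]  ψ = [0, 0, 0]  (obs o_1=3)
t=2: δ = [5.787e-04, 9.645e-05, 5.787e-04]  ψ = [1, 0, 1]  (obs o_2=1)
t=3: δ = [3.215e-05, 1.608e-05, 7.234e-05]  ψ = [0, 0, 2]  (obs o_3=1)
t=4: δ = [3.014e-06, 6.028e-06, 6.028e-06]  ψ = [2, 2, 2]  (obs o_4=2)
t=5: δ = [7.535e-07, 5.023e-07, 5.023e-07]  ψ = [1, 2, 2]  (obs o_5=2)
backtrack: best end state = 0; path = [0, 1, 2, 2, 1, 0]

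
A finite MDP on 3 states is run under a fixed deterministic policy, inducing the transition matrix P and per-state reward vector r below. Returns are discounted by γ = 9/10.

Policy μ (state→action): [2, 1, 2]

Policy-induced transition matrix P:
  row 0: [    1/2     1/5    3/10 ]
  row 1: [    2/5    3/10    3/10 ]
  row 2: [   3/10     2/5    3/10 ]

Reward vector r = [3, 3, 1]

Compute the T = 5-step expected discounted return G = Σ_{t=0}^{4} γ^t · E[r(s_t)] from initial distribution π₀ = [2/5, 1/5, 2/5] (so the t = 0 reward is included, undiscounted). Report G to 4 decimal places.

G = 9.6282

t=0: π = [0.4000, 0.2000, 0.4000], E[r] = 2.2000, γ^t·E[r] = 2.200000, running G = 2.200000
t=1: π = [0.4000, 0.3000, 0.3000], E[r] = 2.4000, γ^t·E[r] = 2.160000, running G = 4.360000
t=2: π = [0.4100, 0.2900, 0.3000], E[r] = 2.4000, γ^t·E[r] = 1.944000, running G = 6.304000
t=3: π = [0.4110, 0.2890, 0.3000], E[r] = 2.4000, γ^t·E[r] = 1.749600, running G = 8.053600
t=4: π = [0.4111, 0.2889, 0.3000], E[r] = 2.4000, γ^t·E[r] = 1.574640, running G = 9.628240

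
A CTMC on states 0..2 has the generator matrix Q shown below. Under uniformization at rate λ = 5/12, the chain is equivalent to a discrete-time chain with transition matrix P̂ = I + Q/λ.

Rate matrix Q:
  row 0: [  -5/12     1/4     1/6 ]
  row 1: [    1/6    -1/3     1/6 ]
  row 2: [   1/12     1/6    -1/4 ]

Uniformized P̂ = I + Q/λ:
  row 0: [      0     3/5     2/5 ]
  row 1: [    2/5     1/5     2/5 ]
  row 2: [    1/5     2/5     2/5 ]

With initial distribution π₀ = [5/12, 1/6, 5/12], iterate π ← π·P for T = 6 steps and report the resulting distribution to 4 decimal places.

π = [0.2294, 0.3706, 0.4000]

t=0: π = [0.4167, 0.1667, 0.4167]
t=1: π = [0.1500, 0.4500, 0.4000]
t=2: π = [0.2600, 0.3400, 0.4000]
t=3: π = [0.2160, 0.3840, 0.4000]
t=4: π = [0.2336, 0.3664, 0.4000]
t=5: π = [0.2266, 0.3734, 0.4000]
t=6: π = [0.2294, 0.3706, 0.4000]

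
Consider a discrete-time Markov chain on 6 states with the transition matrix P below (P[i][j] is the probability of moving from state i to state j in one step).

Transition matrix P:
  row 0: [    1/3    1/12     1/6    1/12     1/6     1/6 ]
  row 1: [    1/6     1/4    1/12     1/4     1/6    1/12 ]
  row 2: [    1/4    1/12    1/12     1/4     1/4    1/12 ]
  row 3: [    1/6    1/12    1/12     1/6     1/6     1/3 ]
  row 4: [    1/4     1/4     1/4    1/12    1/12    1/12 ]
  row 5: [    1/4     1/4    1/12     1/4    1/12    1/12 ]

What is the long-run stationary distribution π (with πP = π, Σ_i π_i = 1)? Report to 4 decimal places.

Balance equations π_j = Σ_i π_i·P[i][j]:
  π_0 = 1/3·π_0 + 1/6·π_1 + 1/4·π_2 + 1/6·π_3 + 1/4·π_4 + 1/4·π_5
  π_1 = 1/12·π_0 + 1/4·π_1 + 1/12·π_2 + 1/12·π_3 + 1/4·π_4 + 1/4·π_5
  π_2 = 1/6·π_0 + 1/12·π_1 + 1/12·π_2 + 1/12·π_3 + 1/4·π_4 + 1/12·π_5
  π_3 = 1/12·π_0 + 1/4·π_1 + 1/4·π_2 + 1/6·π_3 + 1/12·π_4 + 1/4·π_5
  π_4 = 1/6·π_0 + 1/6·π_1 + 1/4·π_2 + 1/6·π_3 + 1/12·π_4 + 1/12·π_5
  normalize: π_0 + π_1 + π_2 + π_3 + π_4 + π_5 = 1
Solving the linear system gives exactly π = [14345/59092, 429/2686, 3811/29546, 913/5372, 18027/118184, 17261/118184].

π = [0.2428, 0.1597, 0.1290, 0.1700, 0.1525, 0.1461]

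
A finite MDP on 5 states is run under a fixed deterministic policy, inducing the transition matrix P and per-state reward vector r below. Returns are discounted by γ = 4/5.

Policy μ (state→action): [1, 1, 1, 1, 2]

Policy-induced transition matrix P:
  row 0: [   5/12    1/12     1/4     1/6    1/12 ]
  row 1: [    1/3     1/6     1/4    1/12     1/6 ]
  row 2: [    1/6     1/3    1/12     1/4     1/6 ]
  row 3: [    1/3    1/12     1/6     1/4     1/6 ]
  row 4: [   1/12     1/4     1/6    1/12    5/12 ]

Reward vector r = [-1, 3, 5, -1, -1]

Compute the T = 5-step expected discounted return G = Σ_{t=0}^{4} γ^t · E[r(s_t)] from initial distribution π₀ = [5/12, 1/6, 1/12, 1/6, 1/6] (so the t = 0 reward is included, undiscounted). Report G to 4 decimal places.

G = 2.1381

t=0: π = [0.4167, 0.1667, 0.0833, 0.1667, 0.1667], E[r] = 0.1667, γ^t·E[r] = 0.166667, running G = 0.166667
t=1: π = [0.3125, 0.1458, 0.2083, 0.1597, 0.1736], E[r] = 0.8333, γ^t·E[r] = 0.666667, running G = 0.833333
t=2: π = [0.2813, 0.1765, 0.1875, 0.1707, 0.1840], E[r] = 0.8310, γ^t·E[r] = 0.531852, running G = 1.365185
t=3: π = [0.2795, 0.1756, 0.1892, 0.1665, 0.1892], E[r] = 0.8375, γ^t·E[r] = 0.428790, running G = 1.793975
t=4: π = [0.2778, 0.1768, 0.1888, 0.1659, 0.1907], E[r] = 0.8402, γ^t·E[r] = 0.344132, running G = 2.138107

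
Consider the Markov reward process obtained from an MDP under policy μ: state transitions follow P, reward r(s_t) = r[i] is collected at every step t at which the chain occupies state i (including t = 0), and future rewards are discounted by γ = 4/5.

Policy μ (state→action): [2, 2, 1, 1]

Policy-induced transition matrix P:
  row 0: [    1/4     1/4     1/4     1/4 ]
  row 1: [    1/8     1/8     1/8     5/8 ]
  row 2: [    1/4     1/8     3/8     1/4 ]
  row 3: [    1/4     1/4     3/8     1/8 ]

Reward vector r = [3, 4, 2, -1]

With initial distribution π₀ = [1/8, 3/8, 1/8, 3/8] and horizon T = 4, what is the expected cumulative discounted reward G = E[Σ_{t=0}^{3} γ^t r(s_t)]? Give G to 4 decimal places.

t=0: π = [0.1250, 0.3750, 0.1250, 0.3750], E[r] = 1.7500, γ^t·E[r] = 1.750000, running G = 1.750000
t=1: π = [0.2031, 0.1875, 0.2656, 0.3438], E[r] = 1.5469, γ^t·E[r] = 1.237500, running G = 2.987500
t=2: π = [0.2266, 0.1934, 0.3027, 0.2773], E[r] = 1.7813, γ^t·E[r] = 1.140000, running G = 4.127500
t=3: π = [0.2258, 0.1880, 0.2983, 0.2878], E[r] = 1.7383, γ^t·E[r] = 0.890000, running G = 5.017500

G = 5.0175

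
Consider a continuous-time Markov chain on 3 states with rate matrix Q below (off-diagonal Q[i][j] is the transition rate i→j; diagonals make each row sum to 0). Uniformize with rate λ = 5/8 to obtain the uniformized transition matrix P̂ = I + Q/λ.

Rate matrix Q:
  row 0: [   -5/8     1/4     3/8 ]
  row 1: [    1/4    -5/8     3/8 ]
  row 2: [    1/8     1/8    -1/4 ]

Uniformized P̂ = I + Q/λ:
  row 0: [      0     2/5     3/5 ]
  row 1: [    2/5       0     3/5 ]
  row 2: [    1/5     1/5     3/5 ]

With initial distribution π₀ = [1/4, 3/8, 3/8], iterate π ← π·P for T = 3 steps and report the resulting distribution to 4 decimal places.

t=0: π = [0.2500, 0.3750, 0.3750]
t=1: π = [0.2250, 0.1750, 0.6000]
t=2: π = [0.1900, 0.2100, 0.6000]
t=3: π = [0.2040, 0.1960, 0.6000]

π = [0.2040, 0.1960, 0.6000]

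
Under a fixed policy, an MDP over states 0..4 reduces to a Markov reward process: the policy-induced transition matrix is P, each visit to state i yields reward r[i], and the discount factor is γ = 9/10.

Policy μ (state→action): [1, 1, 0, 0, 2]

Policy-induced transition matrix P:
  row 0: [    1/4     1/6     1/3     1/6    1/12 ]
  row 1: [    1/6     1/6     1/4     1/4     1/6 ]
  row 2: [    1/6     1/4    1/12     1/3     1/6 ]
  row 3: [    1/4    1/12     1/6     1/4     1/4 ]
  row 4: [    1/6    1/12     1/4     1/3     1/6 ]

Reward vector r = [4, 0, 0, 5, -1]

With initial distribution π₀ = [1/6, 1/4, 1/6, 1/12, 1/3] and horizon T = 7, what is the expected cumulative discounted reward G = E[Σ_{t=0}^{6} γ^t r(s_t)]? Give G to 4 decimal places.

G = 9.0877

t=0: π = [0.1667, 0.2500, 0.1667, 0.0833, 0.3333], E[r] = 0.7500, γ^t·E[r] = 0.750000, running G = 0.750000
t=1: π = [0.1875, 0.1458, 0.2292, 0.2778, 0.1597], E[r] = 1.9792, γ^t·E[r] = 1.781250, running G = 2.531250
t=2: π = [0.2054, 0.1493, 0.2043, 0.2668, 0.1742], E[r] = 1.9815, γ^t·E[r] = 1.605000, running G = 4.136250
t=3: π = [0.2060, 0.1469, 0.2108, 0.2644, 0.1718], E[r] = 1.9744, γ^t·E[r] = 1.439332, running G = 5.575582
t=4: π = [0.2059, 0.1479, 0.2100, 0.2647, 0.1715], E[r] = 1.9755, γ^t·E[r] = 1.296145, running G = 6.871727
t=5: π = [0.2059, 0.1478, 0.2101, 0.2646, 0.1716], E[r] = 1.9751, γ^t·E[r] = 1.166305, running G = 8.038033
t=6: π = [0.2059, 0.1478, 0.2101, 0.2646, 0.1716], E[r] = 1.9752, γ^t·E[r] = 1.049696, running G = 9.087728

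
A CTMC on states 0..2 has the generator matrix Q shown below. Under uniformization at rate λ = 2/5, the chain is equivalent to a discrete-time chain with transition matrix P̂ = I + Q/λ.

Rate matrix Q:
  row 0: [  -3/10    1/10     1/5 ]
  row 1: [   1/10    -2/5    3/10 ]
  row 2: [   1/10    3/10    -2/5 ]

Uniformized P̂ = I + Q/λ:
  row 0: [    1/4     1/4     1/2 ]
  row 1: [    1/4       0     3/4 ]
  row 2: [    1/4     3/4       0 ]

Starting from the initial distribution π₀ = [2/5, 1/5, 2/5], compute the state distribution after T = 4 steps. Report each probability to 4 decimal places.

t=0: π = [0.4000, 0.2000, 0.4000]
t=1: π = [0.2500, 0.4000, 0.3500]
t=2: π = [0.2500, 0.3250, 0.4250]
t=3: π = [0.2500, 0.3813, 0.3688]
t=4: π = [0.2500, 0.3391, 0.4109]

π = [0.2500, 0.3391, 0.4109]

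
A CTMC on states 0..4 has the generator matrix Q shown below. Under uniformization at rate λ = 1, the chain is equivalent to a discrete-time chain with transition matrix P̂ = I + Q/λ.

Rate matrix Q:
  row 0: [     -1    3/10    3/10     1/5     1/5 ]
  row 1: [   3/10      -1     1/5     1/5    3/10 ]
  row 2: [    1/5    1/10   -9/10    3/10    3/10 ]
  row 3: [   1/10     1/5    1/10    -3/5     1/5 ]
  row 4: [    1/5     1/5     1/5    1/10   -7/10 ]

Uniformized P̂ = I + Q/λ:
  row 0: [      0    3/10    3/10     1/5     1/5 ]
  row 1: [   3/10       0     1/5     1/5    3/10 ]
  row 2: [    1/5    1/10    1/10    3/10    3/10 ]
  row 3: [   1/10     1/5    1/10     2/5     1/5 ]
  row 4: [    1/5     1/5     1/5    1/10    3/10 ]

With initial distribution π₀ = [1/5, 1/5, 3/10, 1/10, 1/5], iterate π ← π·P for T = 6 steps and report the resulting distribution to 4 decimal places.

t=0: π = [0.2000, 0.2000, 0.3000, 0.1000, 0.2000]
t=1: π = [0.1700, 0.1500, 0.1800, 0.2300, 0.2700]
t=2: π = [0.1580, 0.1690, 0.1760, 0.2370, 0.2600]
t=3: π = [0.1616, 0.1644, 0.1745, 0.2390, 0.2605]
t=4: π = [0.1602, 0.1658, 0.1748, 0.2392, 0.2599]
t=5: π = [0.1606, 0.1654, 0.1746, 0.2393, 0.2601]
t=6: π = [0.1605, 0.1655, 0.1747, 0.2393, 0.2600]

π = [0.1605, 0.1655, 0.1747, 0.2393, 0.2600]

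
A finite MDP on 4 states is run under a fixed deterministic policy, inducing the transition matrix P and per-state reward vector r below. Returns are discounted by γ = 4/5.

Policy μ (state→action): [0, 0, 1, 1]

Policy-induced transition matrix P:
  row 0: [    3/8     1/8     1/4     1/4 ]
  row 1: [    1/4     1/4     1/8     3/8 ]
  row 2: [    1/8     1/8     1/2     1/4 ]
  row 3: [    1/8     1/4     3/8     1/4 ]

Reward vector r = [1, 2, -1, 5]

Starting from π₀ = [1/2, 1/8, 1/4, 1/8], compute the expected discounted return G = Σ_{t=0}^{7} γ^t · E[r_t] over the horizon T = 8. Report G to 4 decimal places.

t=0: π = [0.5000, 0.1250, 0.2500, 0.1250], E[r] = 1.1250, γ^t·E[r] = 1.125000, running G = 1.125000
t=1: π = [0.2656, 0.1563, 0.3125, 0.2656], E[r] = 1.5938, γ^t·E[r] = 1.275000, running G = 2.400000
t=2: π = [0.2109, 0.1777, 0.3418, 0.2695], E[r] = 1.5723, γ^t·E[r] = 1.006250, running G = 3.406250
t=3: π = [0.2000, 0.1809, 0.3469, 0.2722], E[r] = 1.5759, γ^t·E[r] = 0.806875, running G = 4.213125
t=4: π = [0.1976, 0.1816, 0.3481, 0.2726], E[r] = 1.5758, γ^t·E[r] = 0.645450, running G = 4.858575
t=5: π = [0.1971, 0.1818, 0.3484, 0.2727], E[r] = 1.5758, γ^t·E[r] = 0.516354, running G = 5.374929
t=6: π = [0.1970, 0.1818, 0.3485, 0.2727], E[r] = 1.5758, γ^t·E[r] = 0.413078, running G = 5.788007
t=7: π = [0.1970, 0.1818, 0.3485, 0.2727], E[r] = 1.5758, γ^t·E[r] = 0.330461, running G = 6.118468

G = 6.1185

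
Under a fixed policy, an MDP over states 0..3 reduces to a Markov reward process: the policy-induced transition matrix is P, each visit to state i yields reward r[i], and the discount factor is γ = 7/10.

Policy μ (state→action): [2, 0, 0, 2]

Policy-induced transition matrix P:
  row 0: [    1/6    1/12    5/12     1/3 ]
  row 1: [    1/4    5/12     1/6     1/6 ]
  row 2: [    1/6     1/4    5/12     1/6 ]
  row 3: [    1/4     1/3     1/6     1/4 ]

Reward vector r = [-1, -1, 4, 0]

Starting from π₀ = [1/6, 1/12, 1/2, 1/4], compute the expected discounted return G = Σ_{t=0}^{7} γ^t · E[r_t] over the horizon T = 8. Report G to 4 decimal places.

t=0: π = [0.1667, 0.0833, 0.5000, 0.2500], E[r] = 1.7500, γ^t·E[r] = 1.750000, running G = 1.750000
t=1: π = [0.1944, 0.2569, 0.3333, 0.2153], E[r] = 0.8819, γ^t·E[r] = 0.617361, running G = 2.367361
t=2: π = [0.2060, 0.2784, 0.2986, 0.2170], E[r] = 0.7101, γ^t·E[r] = 0.347934, running G = 2.715295
t=3: π = [0.2079, 0.2801, 0.2928, 0.2191], E[r] = 0.6832, γ^t·E[r] = 0.234340, running G = 2.949635
t=4: π = [0.2083, 0.2803, 0.2919, 0.2196], E[r] = 0.6789, γ^t·E[r] = 0.162999, running G = 3.112634
t=5: π = [0.2083, 0.2803, 0.2917, 0.2197], E[r] = 0.6782, γ^t·E[r] = 0.113980, running G = 3.226615
t=6: π = [0.2083, 0.2803, 0.2917, 0.2197], E[r] = 0.6781, γ^t·E[r] = 0.079772, running G = 3.306387
t=7: π = [0.2083, 0.2803, 0.2917, 0.2197], E[r] = 0.6780, γ^t·E[r] = 0.055839, running G = 3.362226

G = 3.3622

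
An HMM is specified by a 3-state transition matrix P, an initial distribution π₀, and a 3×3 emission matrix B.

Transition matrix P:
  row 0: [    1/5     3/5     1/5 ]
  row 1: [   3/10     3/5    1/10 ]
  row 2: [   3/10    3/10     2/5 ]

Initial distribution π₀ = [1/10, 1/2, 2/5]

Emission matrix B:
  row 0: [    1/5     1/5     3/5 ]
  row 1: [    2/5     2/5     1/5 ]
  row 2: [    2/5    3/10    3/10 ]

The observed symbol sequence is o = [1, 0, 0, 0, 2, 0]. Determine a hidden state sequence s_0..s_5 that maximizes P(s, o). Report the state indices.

t=0: δ = [2.000e-02, 2.000e-01, 1.200e-01]  (obs o_0=1)
t=1: δ = [1.200e-02, 4.800e-02, 1.920e-02]  ψ = [1, 1, 2]  (obs o_1=0)
t=2: δ = [2.880e-03, 1.152e-02, 3.072e-03]  ψ = [1, 1, 2]  (obs o_2=0)
t=3: δ = [6.912e-04, 2.765e-03, 4.915e-04]  ψ = [1, 1, 2]  (obs o_3=0)
t=4: δ = [4.977e-04, 3.318e-04, 8.294e-05]  ψ = [1, 1, 1]  (obs o_4=2)
t=5: δ = [1.991e-05, 1.194e-04, 3.981e-05]  ψ = [0, 0, 0]  (obs o_5=0)
backtrack: best end state = 1; path = [1, 1, 1, 1, 0, 1]

path = [1, 1, 1, 1, 0, 1]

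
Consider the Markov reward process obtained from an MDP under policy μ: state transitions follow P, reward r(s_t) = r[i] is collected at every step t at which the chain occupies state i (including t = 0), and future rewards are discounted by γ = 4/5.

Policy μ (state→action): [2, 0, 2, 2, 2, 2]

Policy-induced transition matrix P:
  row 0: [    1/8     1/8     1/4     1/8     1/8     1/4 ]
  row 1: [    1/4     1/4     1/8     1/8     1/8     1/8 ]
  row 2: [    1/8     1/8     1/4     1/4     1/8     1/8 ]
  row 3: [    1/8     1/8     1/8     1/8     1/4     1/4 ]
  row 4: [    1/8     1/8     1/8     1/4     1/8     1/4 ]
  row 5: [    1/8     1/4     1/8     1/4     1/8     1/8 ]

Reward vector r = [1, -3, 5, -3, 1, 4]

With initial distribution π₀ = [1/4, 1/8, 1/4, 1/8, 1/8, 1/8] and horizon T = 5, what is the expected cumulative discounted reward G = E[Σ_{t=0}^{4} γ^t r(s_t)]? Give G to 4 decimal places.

G = 3.3515

t=0: π = [0.2500, 0.1250, 0.2500, 0.1250, 0.1250, 0.1250], E[r] = 1.3750, γ^t·E[r] = 1.375000, running G = 1.375000
t=1: π = [0.1406, 0.1563, 0.1875, 0.1875, 0.1406, 0.1875], E[r] = 0.9375, γ^t·E[r] = 0.750000, running G = 2.125000
t=2: π = [0.1445, 0.1680, 0.1660, 0.1895, 0.1484, 0.1836], E[r] = 0.7852, γ^t·E[r] = 0.502500, running G = 2.627500
t=3: π = [0.1460, 0.1689, 0.1638, 0.1873, 0.1487, 0.1853], E[r] = 0.7864, γ^t·E[r] = 0.402625, running G = 3.030125
t=4: π = [0.1461, 0.1693, 0.1637, 0.1872, 0.1484, 0.1852], E[r] = 0.7846, γ^t·E[r] = 0.321375, running G = 3.351500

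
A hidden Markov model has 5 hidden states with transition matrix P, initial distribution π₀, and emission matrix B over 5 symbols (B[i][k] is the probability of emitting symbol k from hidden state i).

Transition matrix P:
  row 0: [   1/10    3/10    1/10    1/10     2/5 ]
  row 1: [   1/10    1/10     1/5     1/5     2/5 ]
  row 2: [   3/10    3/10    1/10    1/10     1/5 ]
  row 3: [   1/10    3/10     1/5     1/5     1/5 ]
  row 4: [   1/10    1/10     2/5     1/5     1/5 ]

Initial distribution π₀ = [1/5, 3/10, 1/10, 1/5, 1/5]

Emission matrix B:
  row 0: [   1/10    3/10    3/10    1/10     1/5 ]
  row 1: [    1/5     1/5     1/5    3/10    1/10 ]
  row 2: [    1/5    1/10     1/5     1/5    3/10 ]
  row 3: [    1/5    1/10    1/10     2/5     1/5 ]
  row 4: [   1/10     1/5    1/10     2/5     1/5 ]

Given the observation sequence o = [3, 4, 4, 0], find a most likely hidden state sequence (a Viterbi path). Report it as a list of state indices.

t=0: δ = [2.000e-02, 9.000e-02, 2.000e-02, 8.000e-02, 8.000e-02]  (obs o_0=3)
t=1: δ = [1.800e-03, 2.400e-03, 9.600e-03, 3.600e-03, 7.200e-03]  ψ = [1, 3, 4, 1, 1]  (obs o_1=4)
t=2: δ = [5.760e-04, 2.880e-04, 8.640e-04, 2.880e-04, 3.840e-04]  ψ = [2, 2, 4, 4, 2]  (obs o_2=4)
t=3: δ = [2.592e-05, 5.184e-05, 3.072e-05, 1.728e-05, 2.304e-05]  ψ = [2, 2, 4, 2, 0]  (obs o_3=0)
backtrack: best end state = 1; path = [1, 4, 2, 1]

path = [1, 4, 2, 1]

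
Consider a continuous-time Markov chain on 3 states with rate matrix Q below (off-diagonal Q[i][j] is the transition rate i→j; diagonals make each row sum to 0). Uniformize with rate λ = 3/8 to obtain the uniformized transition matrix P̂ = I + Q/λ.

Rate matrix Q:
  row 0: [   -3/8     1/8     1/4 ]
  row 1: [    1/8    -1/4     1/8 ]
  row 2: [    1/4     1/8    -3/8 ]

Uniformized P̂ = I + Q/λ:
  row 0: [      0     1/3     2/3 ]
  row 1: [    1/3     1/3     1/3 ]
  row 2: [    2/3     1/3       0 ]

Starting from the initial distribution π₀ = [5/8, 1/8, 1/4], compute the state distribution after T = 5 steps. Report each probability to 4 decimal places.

π = [0.3086, 0.3333, 0.3580]

t=0: π = [0.6250, 0.1250, 0.2500]
t=1: π = [0.2083, 0.3333, 0.4583]
t=2: π = [0.4167, 0.3333, 0.2500]
t=3: π = [0.2778, 0.3333, 0.3889]
t=4: π = [0.3704, 0.3333, 0.2963]
t=5: π = [0.3086, 0.3333, 0.3580]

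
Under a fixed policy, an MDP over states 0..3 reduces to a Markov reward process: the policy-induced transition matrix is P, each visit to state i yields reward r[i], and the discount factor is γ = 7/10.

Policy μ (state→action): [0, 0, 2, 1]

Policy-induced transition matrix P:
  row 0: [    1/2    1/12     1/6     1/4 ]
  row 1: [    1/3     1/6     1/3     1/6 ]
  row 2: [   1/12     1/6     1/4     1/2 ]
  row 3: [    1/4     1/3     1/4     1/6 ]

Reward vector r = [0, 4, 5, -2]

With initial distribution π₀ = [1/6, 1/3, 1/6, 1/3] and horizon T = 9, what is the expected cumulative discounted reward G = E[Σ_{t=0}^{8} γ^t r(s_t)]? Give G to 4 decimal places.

t=0: π = [0.1667, 0.3333, 0.1667, 0.3333], E[r] = 1.5000, γ^t·E[r] = 1.500000, running G = 1.500000
t=1: π = [0.2917, 0.2083, 0.2639, 0.2361], E[r] = 1.6806, γ^t·E[r] = 1.176389, running G = 2.676389
t=2: π = [0.2963, 0.1817, 0.2431, 0.2789], E[r] = 1.3843, γ^t·E[r] = 0.678287, running G = 3.354676
t=3: π = [0.2987, 0.1885, 0.2405, 0.2724], E[r] = 1.4114, γ^t·E[r] = 0.484097, running G = 3.838773
t=4: π = [0.3003, 0.1872, 0.2408, 0.2717], E[r] = 1.4093, γ^t·E[r] = 0.338380, running G = 4.177153
t=5: π = [0.3005, 0.1869, 0.2406, 0.2720], E[r] = 1.4066, γ^t·E[r] = 0.236414, running G = 4.413566
t=6: π = [0.3006, 0.1869, 0.2405, 0.2719], E[r] = 1.4067, γ^t·E[r] = 0.165491, running G = 4.579058
t=7: π = [0.3006, 0.1869, 0.2405, 0.2719], E[r] = 1.4066, γ^t·E[r] = 0.115838, running G = 4.694895
t=8: π = [0.3007, 0.1869, 0.2405, 0.2719], E[r] = 1.4065, γ^t·E[r] = 0.081084, running G = 4.775980

G = 4.7760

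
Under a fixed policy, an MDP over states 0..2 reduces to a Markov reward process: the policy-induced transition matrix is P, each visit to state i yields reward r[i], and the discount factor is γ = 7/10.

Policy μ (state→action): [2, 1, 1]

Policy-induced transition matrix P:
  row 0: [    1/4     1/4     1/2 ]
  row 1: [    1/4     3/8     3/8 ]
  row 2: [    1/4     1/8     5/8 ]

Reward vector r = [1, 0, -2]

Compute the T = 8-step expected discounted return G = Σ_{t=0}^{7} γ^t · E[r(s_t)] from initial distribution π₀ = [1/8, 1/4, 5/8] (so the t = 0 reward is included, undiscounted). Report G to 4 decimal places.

t=0: π = [0.1250, 0.2500, 0.6250], E[r] = -1.1250, γ^t·E[r] = -1.125000, running G = -1.125000
t=1: π = [0.2500, 0.2031, 0.5469], E[r] = -0.8438, γ^t·E[r] = -0.590625, running G = -1.715625
t=2: π = [0.2500, 0.2070, 0.5430], E[r] = -0.8359, γ^t·E[r] = -0.409609, running G = -2.125234
t=3: π = [0.2500, 0.2080, 0.5420], E[r] = -0.8340, γ^t·E[r] = -0.286057, running G = -2.411291
t=4: π = [0.2500, 0.2083, 0.5417], E[r] = -0.8335, γ^t·E[r] = -0.200122, running G = -2.611413
t=5: π = [0.2500, 0.2083, 0.5417], E[r] = -0.8334, γ^t·E[r] = -0.140065, running G = -2.751479
t=6: π = [0.2500, 0.2083, 0.5417], E[r] = -0.8333, γ^t·E[r] = -0.098042, running G = -2.849521
t=7: π = [0.2500, 0.2083, 0.5417], E[r] = -0.8333, γ^t·E[r] = -0.068629, running G = -2.918149

G = -2.9181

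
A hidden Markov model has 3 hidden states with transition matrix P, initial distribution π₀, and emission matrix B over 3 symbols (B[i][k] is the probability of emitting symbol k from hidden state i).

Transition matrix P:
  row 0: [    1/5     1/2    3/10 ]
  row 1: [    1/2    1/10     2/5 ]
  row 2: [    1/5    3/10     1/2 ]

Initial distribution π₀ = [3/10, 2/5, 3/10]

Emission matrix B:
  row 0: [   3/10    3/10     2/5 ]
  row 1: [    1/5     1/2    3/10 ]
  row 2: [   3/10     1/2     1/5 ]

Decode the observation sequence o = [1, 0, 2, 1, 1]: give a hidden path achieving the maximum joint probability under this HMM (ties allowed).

path = [1, 0, 1, 2, 2]

t=0: δ = [9.000e-02, 2.000e-01, 1.500e-01]  (obs o_0=1)
t=1: δ = [3.000e-02, 9.000e-03, 2.400e-02]  ψ = [1, 0, 1]  (obs o_1=0)
t=2: δ = [2.400e-03, 4.500e-03, 2.400e-03]  ψ = [0, 0, 2]  (obs o_2=2)
t=3: δ = [6.750e-04, 6.000e-04, 9.000e-04]  ψ = [1, 0, 1]  (obs o_3=1)
t=4: δ = [9.000e-05, 1.688e-04, 2.250e-04]  ψ = [1, 0, 2]  (obs o_4=1)
backtrack: best end state = 2; path = [1, 0, 1, 2, 2]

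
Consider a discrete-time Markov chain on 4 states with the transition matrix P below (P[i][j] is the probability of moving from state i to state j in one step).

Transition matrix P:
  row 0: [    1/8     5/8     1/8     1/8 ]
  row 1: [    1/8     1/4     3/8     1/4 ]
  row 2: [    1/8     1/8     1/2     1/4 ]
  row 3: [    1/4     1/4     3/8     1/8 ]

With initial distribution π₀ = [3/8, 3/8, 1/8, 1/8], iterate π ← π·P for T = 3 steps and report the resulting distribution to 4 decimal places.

π = [0.1511, 0.2585, 0.3850, 0.2053]

t=0: π = [0.3750, 0.3750, 0.1250, 0.1250]
t=1: π = [0.1406, 0.3750, 0.2969, 0.1875]
t=2: π = [0.1484, 0.2656, 0.3770, 0.2090]
t=3: π = [0.1511, 0.2585, 0.3850, 0.2053]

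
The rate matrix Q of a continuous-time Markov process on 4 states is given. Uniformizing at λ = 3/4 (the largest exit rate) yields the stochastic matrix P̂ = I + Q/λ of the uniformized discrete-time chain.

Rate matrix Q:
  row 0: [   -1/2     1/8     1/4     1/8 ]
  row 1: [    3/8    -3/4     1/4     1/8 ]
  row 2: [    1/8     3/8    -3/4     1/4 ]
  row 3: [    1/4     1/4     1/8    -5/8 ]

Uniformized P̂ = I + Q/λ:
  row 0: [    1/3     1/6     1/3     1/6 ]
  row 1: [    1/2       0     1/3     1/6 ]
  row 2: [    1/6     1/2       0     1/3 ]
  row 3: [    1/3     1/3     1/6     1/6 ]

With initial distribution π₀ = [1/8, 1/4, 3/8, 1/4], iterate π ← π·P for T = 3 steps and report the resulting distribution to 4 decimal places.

t=0: π = [0.1250, 0.2500, 0.3750, 0.2500]
t=1: π = [0.3125, 0.2917, 0.1667, 0.2292]
t=2: π = [0.3542, 0.2118, 0.2396, 0.1944]
t=3: π = [0.3287, 0.2436, 0.2211, 0.2066]

π = [0.3287, 0.2436, 0.2211, 0.2066]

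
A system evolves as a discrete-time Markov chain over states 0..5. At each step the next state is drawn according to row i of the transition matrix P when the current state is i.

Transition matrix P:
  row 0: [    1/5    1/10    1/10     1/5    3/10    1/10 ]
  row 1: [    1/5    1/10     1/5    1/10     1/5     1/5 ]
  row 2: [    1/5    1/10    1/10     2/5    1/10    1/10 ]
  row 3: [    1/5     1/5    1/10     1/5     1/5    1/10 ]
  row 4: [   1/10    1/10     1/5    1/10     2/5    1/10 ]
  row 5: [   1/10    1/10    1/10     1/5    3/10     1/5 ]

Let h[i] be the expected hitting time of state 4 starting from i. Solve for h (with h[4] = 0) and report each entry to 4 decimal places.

First-step conditioning: h[4] = 0; for i ≠ 4, h[i] = 1 + Σ_k P[i][k]·h[k].
  h[0] = 1 + 1/5·h[0] + 1/10·h[1] + 1/10·h[2] + 1/5·h[3] + 1/10·h[5]
  h[1] = 1 + 1/5·h[0] + 1/10·h[1] + 1/5·h[2] + 1/10·h[3] + 1/5·h[5]
  h[2] = 1 + 1/5·h[0] + 1/10·h[1] + 1/10·h[2] + 2/5·h[3] + 1/10·h[5]
  h[3] = 1 + 1/5·h[0] + 1/5·h[1] + 1/10·h[2] + 1/5·h[3] + 1/10·h[5]
  h[5] = 1 + 1/10·h[0] + 1/10·h[1] + 1/10·h[2] + 1/5·h[3] + 1/5·h[5]
Solving the 5×5 linear system over states ≠ 4 gives exactly h = [45/11, 50/11, 5, 50/11, 0, 45/11] (h[4] = 0 is the target).

h = [4.0909, 4.5455, 5.0000, 4.5455, 0.0000, 4.0909]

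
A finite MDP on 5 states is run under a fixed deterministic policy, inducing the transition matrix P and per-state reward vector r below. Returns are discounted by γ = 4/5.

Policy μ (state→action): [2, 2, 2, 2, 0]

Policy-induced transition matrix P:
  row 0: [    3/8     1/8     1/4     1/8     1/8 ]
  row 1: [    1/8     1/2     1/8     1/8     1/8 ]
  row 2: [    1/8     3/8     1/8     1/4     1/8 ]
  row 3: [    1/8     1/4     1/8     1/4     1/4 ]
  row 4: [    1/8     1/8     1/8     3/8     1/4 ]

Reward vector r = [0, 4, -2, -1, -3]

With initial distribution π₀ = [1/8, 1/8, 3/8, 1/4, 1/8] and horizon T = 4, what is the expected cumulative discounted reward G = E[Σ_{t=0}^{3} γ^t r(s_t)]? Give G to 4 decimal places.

t=0: π = [0.1250, 0.1250, 0.3750, 0.2500, 0.1250], E[r] = -0.8750, γ^t·E[r] = -0.875000, running G = -0.875000
t=1: π = [0.1563, 0.2969, 0.1406, 0.2344, 0.1719], E[r] = 0.1563, γ^t·E[r] = 0.125000, running G = -0.750000
t=2: π = [0.1641, 0.3008, 0.1445, 0.2148, 0.1758], E[r] = 0.1719, γ^t·E[r] = 0.110000, running G = -0.640000
t=3: π = [0.1660, 0.3008, 0.1455, 0.2139, 0.1738], E[r] = 0.1768, γ^t·E[r] = 0.090500, running G = -0.549500

G = -0.5495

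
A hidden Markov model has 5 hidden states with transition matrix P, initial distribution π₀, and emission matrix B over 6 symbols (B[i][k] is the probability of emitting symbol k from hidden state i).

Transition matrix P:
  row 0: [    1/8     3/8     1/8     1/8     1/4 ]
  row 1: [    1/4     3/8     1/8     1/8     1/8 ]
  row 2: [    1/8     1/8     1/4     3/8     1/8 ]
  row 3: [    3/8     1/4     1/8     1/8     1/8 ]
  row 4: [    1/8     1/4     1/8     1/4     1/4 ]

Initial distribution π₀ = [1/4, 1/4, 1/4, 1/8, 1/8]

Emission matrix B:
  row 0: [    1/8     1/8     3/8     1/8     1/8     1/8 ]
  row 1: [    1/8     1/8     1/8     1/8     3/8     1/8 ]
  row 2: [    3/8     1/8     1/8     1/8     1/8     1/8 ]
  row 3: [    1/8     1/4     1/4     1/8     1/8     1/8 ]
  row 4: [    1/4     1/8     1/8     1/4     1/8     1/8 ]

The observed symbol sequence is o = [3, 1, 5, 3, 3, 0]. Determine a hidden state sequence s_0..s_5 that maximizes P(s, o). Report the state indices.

path = [2, 3, 0, 4, 4, 4]

t=0: δ = [3.125e-02, 3.125e-02, 3.125e-02, 1.562e-02, 3.125e-02]  (obs o_0=3)
t=1: δ = [9.766e-04, 1.465e-03, 9.766e-04, 2.930e-03, 9.766e-04]  ψ = [1, 0, 2, 2, 0]  (obs o_1=1)
t=2: δ = [1.373e-04, 9.155e-05, 4.578e-05, 4.578e-05, 4.578e-05]  ψ = [3, 3, 3, 2, 3]  (obs o_2=5)
t=3: δ = [2.861e-06, 6.437e-06, 2.146e-06, 2.146e-06, 8.583e-06]  ψ = [1, 0, 0, 0, 0]  (obs o_3=3)
t=4: δ = [2.012e-07, 3.017e-07, 1.341e-07, 2.682e-07, 5.364e-07]  ψ = [1, 1, 4, 4, 4]  (obs o_4=3)
t=5: δ = [1.257e-08, 1.676e-08, 2.515e-08, 1.676e-08, 3.353e-08]  ψ = [3, 4, 4, 4, 4]  (obs o_5=0)
backtrack: best end state = 4; path = [2, 3, 0, 4, 4, 4]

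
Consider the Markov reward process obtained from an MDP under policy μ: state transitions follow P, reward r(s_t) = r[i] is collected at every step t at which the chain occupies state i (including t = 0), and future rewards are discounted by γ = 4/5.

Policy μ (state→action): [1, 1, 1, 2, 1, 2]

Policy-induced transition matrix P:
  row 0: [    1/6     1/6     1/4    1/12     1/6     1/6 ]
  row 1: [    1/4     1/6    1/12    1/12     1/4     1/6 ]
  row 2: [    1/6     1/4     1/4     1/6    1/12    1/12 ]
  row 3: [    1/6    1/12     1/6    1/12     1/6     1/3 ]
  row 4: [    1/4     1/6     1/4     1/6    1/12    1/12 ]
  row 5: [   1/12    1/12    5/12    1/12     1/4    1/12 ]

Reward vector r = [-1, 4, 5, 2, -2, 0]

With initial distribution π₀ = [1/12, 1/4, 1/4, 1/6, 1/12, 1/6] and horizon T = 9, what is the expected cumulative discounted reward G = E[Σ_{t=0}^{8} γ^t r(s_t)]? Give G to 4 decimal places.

G = 7.4755

t=0: π = [0.0833, 0.2500, 0.2500, 0.1667, 0.0833, 0.1667], E[r] = 2.3333, γ^t·E[r] = 2.333333, running G = 2.333333
t=1: π = [0.1806, 0.1597, 0.2222, 0.1111, 0.1736, 0.1528], E[r] = 1.4444, γ^t·E[r] = 1.155556, running G = 3.488889
t=2: π = [0.1817, 0.1632, 0.2396, 0.1163, 0.1597, 0.1395], E[r] = 1.5822, γ^t·E[r] = 1.012593, running G = 4.501481
t=3: π = [0.1820, 0.1653, 0.2364, 0.1166, 0.1586, 0.1412], E[r] = 1.5771, γ^t·E[r] = 0.807457, running G = 5.308938
t=4: π = [0.1819, 0.1649, 0.2363, 0.1162, 0.1593, 0.1414], E[r] = 1.5728, γ^t·E[r] = 0.644227, running G = 5.953165
t=5: π = [0.1819, 0.1649, 0.2364, 0.1163, 0.1592, 0.1413], E[r] = 1.5738, γ^t·E[r] = 0.515696, running G = 6.468861
t=6: π = [0.1819, 0.1649, 0.2364, 0.1163, 0.1592, 0.1413], E[r] = 1.5738, γ^t·E[r] = 0.412555, running G = 6.881416
t=7: π = [0.1819, 0.1649, 0.2364, 0.1163, 0.1592, 0.1413], E[r] = 1.5737, γ^t·E[r] = 0.330035, running G = 7.211451
t=8: π = [0.1819, 0.1649, 0.2364, 0.1163, 0.1592, 0.1413], E[r] = 1.5737, γ^t·E[r] = 0.264029, running G = 7.475480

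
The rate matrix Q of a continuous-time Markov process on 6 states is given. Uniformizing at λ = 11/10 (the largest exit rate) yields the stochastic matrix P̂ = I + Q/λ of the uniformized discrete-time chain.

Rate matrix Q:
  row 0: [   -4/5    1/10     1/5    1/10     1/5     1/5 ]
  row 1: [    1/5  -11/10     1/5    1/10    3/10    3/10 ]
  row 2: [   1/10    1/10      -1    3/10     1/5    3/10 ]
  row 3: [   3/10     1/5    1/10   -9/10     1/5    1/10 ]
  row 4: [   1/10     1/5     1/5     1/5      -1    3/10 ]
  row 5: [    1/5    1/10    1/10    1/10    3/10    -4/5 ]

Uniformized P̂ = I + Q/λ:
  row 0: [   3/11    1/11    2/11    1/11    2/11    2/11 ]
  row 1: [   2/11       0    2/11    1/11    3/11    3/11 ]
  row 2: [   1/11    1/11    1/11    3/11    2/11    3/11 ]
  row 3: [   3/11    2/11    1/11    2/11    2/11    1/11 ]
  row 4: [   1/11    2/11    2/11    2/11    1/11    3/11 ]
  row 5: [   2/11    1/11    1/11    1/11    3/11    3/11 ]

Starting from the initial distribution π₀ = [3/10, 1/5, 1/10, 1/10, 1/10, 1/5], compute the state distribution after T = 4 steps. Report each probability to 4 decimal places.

π = [0.1816, 0.1119, 0.1354, 0.1466, 0.1950, 0.2296]

t=0: π = [0.3000, 0.2000, 0.1000, 0.1000, 0.1000, 0.2000]
t=1: π = [0.2000, 0.0909, 0.1455, 0.1273, 0.2091, 0.2273]
t=2: π = [0.1793, 0.1132, 0.1364, 0.1479, 0.1917, 0.2314]
t=3: π = [0.1817, 0.1115, 0.1349, 0.1466, 0.1957, 0.2295]
t=4: π = [0.1816, 0.1119, 0.1354, 0.1466, 0.1950, 0.2296]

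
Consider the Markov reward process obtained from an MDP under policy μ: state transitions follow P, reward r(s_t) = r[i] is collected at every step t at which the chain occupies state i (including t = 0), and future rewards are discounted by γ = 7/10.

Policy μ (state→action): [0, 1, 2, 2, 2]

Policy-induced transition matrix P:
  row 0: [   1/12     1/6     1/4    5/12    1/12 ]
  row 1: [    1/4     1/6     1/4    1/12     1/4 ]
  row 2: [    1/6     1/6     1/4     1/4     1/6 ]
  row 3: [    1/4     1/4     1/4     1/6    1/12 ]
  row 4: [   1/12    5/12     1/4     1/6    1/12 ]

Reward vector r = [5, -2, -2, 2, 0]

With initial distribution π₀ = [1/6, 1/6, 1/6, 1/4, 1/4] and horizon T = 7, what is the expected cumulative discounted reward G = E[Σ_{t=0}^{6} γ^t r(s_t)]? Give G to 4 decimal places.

G = 1.3507

t=0: π = [0.1667, 0.1667, 0.1667, 0.2500, 0.2500], E[r] = 0.6667, γ^t·E[r] = 0.666667, running G = 0.666667
t=1: π = [0.1667, 0.2500, 0.2500, 0.2083, 0.1250], E[r] = 0.2500, γ^t·E[r] = 0.175000, running G = 0.841667
t=2: π = [0.1806, 0.2153, 0.2500, 0.2083, 0.1458], E[r] = 0.3889, γ^t·E[r] = 0.190556, running G = 1.032222
t=3: π = [0.1748, 0.2205, 0.2500, 0.2147, 0.1400], E[r] = 0.3623, γ^t·E[r] = 0.124258, running G = 1.156480
t=4: π = [0.1767, 0.2196, 0.2500, 0.2128, 0.1409], E[r] = 0.3700, γ^t·E[r] = 0.088833, running G = 1.245314
t=5: π = [0.1762, 0.2196, 0.2500, 0.2134, 0.1408], E[r] = 0.3687, γ^t·E[r] = 0.061959, running G = 1.307273
t=6: π = [0.1763, 0.2196, 0.2500, 0.2133, 0.1408], E[r] = 0.3689, γ^t·E[r] = 0.043401, running G = 1.350674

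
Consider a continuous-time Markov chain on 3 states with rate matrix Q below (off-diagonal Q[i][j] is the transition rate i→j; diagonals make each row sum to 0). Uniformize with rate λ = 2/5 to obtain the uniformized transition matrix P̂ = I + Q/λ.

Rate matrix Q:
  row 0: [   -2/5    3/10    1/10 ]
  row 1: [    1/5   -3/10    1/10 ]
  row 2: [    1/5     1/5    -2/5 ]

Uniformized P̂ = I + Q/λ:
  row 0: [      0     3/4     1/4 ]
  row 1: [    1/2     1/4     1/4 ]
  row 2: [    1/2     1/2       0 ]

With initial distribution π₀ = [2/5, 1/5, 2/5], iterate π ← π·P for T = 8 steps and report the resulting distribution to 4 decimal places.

π = [0.3336, 0.4664, 0.2000]

t=0: π = [0.4000, 0.2000, 0.4000]
t=1: π = [0.3000, 0.5500, 0.1500]
t=2: π = [0.3500, 0.4375, 0.2125]
t=3: π = [0.3250, 0.4781, 0.1969]
t=4: π = [0.3375, 0.4617, 0.2008]
t=5: π = [0.3313, 0.4689, 0.1998]
t=6: π = [0.3344, 0.4656, 0.2000]
t=7: π = [0.3328, 0.4672, 0.2000]
t=8: π = [0.3336, 0.4664, 0.2000]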